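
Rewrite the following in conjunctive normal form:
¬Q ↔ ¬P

¬Q ↔ ¬P
≡ (¬Q → ¬P) ∧ (¬P → ¬Q)   (eliminate ↔)
≡ (¬¬Q ∨ ¬P) ∧ (¬P → ¬Q)   (eliminate →)
≡ (¬¬Q ∨ ¬P) ∧ (¬¬P ∨ ¬Q)   (eliminate →)
≡ (Q ∨ ¬P) ∧ (¬¬P ∨ ¬Q)   (double negation)
≡ (Q ∨ ¬P) ∧ (P ∨ ¬Q)   (double negation)

(Q ∨ ¬P) ∧ (P ∨ ¬Q)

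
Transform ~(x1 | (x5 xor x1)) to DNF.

~x1 & ~x5

~(x1 | (x5 xor x1))
⇔ ~(x1 | (x5 & ~x1) | (~x5 & x1))   [expand xor]
⇔ ~x1 & ~(x5 & ~x1) & ~(~x5 & x1)   [De Morgan]
⇔ ~x1 & (~x5 | ~~x1) & ~(~x5 & x1)   [De Morgan]
⇔ ~x1 & (~x5 | x1) & ~(~x5 & x1)   [double negation]
⇔ ~x1 & (~x5 | x1) & (~~x5 | ~x1)   [De Morgan]
⇔ ~x1 & (~x5 | x1) & (x5 | ~x1)   [double negation]
⇔ (~x1 & ~x5 & x5) | (~x1 & ~x5 & ~x1) | (~x1 & x1 & x5) | (~x1 & x1 & ~x1)   [distribute & over |]
⇔ ~x1 & ~x5   [simplify]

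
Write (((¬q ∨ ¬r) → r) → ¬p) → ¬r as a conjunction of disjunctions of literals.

p ∨ ¬r

(((¬q ∨ ¬r) → r) → ¬p) → ¬r
≡ ¬(((¬q ∨ ¬r) → r) → ¬p) ∨ ¬r   [eliminate →]
≡ ¬(¬((¬q ∨ ¬r) → r) ∨ ¬p) ∨ ¬r   [eliminate →]
≡ ¬(¬(¬(¬q ∨ ¬r) ∨ r) ∨ ¬p) ∨ ¬r   [eliminate →]
≡ (¬¬(¬(¬q ∨ ¬r) ∨ r) ∧ ¬¬p) ∨ ¬r   [De Morgan]
≡ ((¬(¬q ∨ ¬r) ∨ r) ∧ ¬¬p) ∨ ¬r   [double negation]
≡ (((¬¬q ∧ ¬¬r) ∨ r) ∧ ¬¬p) ∨ ¬r   [De Morgan]
≡ (((q ∧ ¬¬r) ∨ r) ∧ ¬¬p) ∨ ¬r   [double negation]
≡ (((q ∧ r) ∨ r) ∧ ¬¬p) ∨ ¬r   [double negation]
≡ (((q ∧ r) ∨ r) ∧ p) ∨ ¬r   [double negation]
≡ (q ∨ r ∨ ¬r) ∧ (r ∨ r ∨ ¬r) ∧ (p ∨ ¬r)   [distribute ∨ over ∧]
≡ p ∨ ¬r   [simplify]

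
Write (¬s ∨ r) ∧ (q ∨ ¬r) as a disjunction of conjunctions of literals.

(¬s ∨ r) ∧ (q ∨ ¬r)
≡ (¬s ∧ q) ∨ (¬s ∧ ¬r) ∨ (r ∧ q) ∨ (r ∧ ¬r)   [distribute ∧ over ∨]
≡ (¬s ∧ q) ∨ (¬s ∧ ¬r) ∨ (r ∧ q)   [simplify]

(¬s ∧ q) ∨ (¬s ∧ ¬r) ∨ (r ∧ q)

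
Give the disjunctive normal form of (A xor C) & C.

~A & C

(A xor C) & C
⇔ ((A & ~C) | (~A & C)) & C   — expand xor
⇔ (A & ~C & C) | (~A & C & C)   — distribute & over |
⇔ ~A & C   — simplify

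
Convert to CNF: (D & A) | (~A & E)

(D & A) | (~A & E)
≡ (D | ~A) & (D | E) & (A | ~A) & (A | E)   (distribute | over &)
≡ (D | ~A) & (D | E) & (A | E)   (simplify)

(D | ~A) & (D | E) & (A | E)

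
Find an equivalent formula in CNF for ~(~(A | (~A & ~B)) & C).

A | ~B | ~C

~(~(A | (~A & ~B)) & C)
≡ ~~(A | (~A & ~B)) | ~C   [De Morgan]
≡ A | (~A & ~B) | ~C   [double negation]
≡ (A | ~A | ~C) & (A | ~B | ~C)   [distribute | over &]
≡ A | ~B | ~C   [simplify]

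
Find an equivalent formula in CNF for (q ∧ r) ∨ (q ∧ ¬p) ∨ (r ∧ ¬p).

(q ∧ r) ∨ (q ∧ ¬p) ∨ (r ∧ ¬p)
≡ (q ∨ q ∨ r) ∧ (q ∨ q ∨ ¬p) ∧ (q ∨ ¬p ∨ r) ∧ (q ∨ ¬p ∨ ¬p) ∧ (r ∨ q ∨ r) ∧ (r ∨ q ∨ ¬p) ∧ (r ∨ ¬p ∨ r) ∧ (r ∨ ¬p ∨ ¬p)   — distribute ∨ over ∧
≡ (q ∨ r) ∧ (q ∨ ¬p) ∧ (r ∨ ¬p)   — simplify

(q ∨ r) ∧ (q ∨ ¬p) ∧ (r ∨ ¬p)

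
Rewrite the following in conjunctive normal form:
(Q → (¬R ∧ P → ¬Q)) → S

(Q ∨ S) ∧ (¬R ∨ S) ∧ (P ∨ S)

(Q → (¬R ∧ P → ¬Q)) → S
≡ ¬(Q → (¬R ∧ P → ¬Q)) ∨ S   [eliminate →]
≡ ¬(¬Q ∨ (¬R ∧ P → ¬Q)) ∨ S   [eliminate →]
≡ ¬(¬Q ∨ ¬(¬R ∧ P) ∨ ¬Q) ∨ S   [eliminate →]
≡ ¬¬Q ∧ ¬¬(¬R ∧ P) ∧ ¬¬Q ∨ S   [De Morgan]
≡ Q ∧ ¬¬(¬R ∧ P) ∧ ¬¬Q ∨ S   [double negation]
≡ Q ∧ ¬R ∧ P ∧ ¬¬Q ∨ S   [double negation]
≡ Q ∧ ¬R ∧ P ∧ Q ∨ S   [double negation]
≡ (Q ∨ S) ∧ (¬R ∨ S) ∧ (P ∨ S) ∧ (Q ∨ S)   [distribute ∨ over ∧]
≡ (Q ∨ S) ∧ (¬R ∨ S) ∧ (P ∨ S)   [simplify]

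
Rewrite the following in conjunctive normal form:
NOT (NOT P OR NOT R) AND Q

NOT (NOT P OR NOT R) AND Q
⇔ NOT NOT P AND NOT NOT R AND Q   [De Morgan]
⇔ P AND NOT NOT R AND Q   [double negation]
⇔ P AND R AND Q   [double negation]

P AND R AND Q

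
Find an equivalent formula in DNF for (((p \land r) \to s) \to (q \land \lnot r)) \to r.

(\lnot p \land \lnot q) \lor (\lnot r \land \lnot q) \lor (s \land \lnot q) \lor r

(((p \land r) \to s) \to (q \land \lnot r)) \to r
≡ \lnot (((p \land r) \to s) \to (q \land \lnot r)) \lor r   [eliminate \to]
≡ \lnot (\lnot ((p \land r) \to s) \lor (q \land \lnot r)) \lor r   [eliminate \to]
≡ \lnot (\lnot (\lnot (p \land r) \lor s) \lor (q \land \lnot r)) \lor r   [eliminate \to]
≡ (\lnot \lnot (\lnot (p \land r) \lor s) \land \lnot (q \land \lnot r)) \lor r   [De Morgan]
≡ ((\lnot (p \land r) \lor s) \land \lnot (q \land \lnot r)) \lor r   [double negation]
≡ ((\lnot p \lor \lnot r \lor s) \land \lnot (q \land \lnot r)) \lor r   [De Morgan]
≡ ((\lnot p \lor \lnot r \lor s) \land (\lnot q \lor \lnot \lnot r)) \lor r   [De Morgan]
≡ ((\lnot p \lor \lnot r \lor s) \land (\lnot q \lor r)) \lor r   [double negation]
≡ (\lnot p \land \lnot q) \lor (\lnot p \land r) \lor (\lnot r \land \lnot q) \lor (\lnot r \land r) \lor (s \land \lnot q) \lor (s \land r) \lor r   [distribute \land over \lor]
≡ (\lnot p \land \lnot q) \lor (\lnot r \land \lnot q) \lor (s \land \lnot q) \lor r   [simplify]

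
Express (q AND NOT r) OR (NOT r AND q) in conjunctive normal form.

q AND NOT r

(q AND NOT r) OR (NOT r AND q)
= (q OR NOT r) AND (q OR q) AND (NOT r OR NOT r) AND (NOT r OR q)
= q AND NOT r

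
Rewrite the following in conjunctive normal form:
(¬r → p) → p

(¬r → p) → p
≡ ¬(¬r → p) ∨ p   [eliminate →]
≡ ¬(¬¬r ∨ p) ∨ p   [eliminate →]
≡ ¬¬¬r ∧ ¬p ∨ p   [De Morgan]
≡ ¬r ∧ ¬p ∨ p   [double negation]
≡ (¬r ∨ p) ∧ (¬p ∨ p)   [distribute ∨ over ∧]
≡ ¬r ∨ p   [simplify]

¬r ∨ p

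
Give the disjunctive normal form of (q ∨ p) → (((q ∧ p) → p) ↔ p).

(¬q ∧ ¬p) ∨ p

(q ∨ p) → (((q ∧ p) → p) ↔ p)
≡ ¬(q ∨ p) ∨ (((q ∧ p) → p) ↔ p)   — eliminate →
≡ ¬(q ∨ p) ∨ ((((q ∧ p) → p) → p) ∧ (p → ((q ∧ p) → p)))   — eliminate ↔
≡ ¬(q ∨ p) ∨ ((¬((q ∧ p) → p) ∨ p) ∧ (p → ((q ∧ p) → p)))   — eliminate →
≡ ¬(q ∨ p) ∨ ((¬(¬(q ∧ p) ∨ p) ∨ p) ∧ (p → ((q ∧ p) → p)))   — eliminate →
≡ ¬(q ∨ p) ∨ ((¬(¬(q ∧ p) ∨ p) ∨ p) ∧ (¬p ∨ ((q ∧ p) → p)))   — eliminate →
≡ ¬(q ∨ p) ∨ ((¬(¬(q ∧ p) ∨ p) ∨ p) ∧ (¬p ∨ ¬(q ∧ p) ∨ p))   — eliminate →
≡ (¬q ∧ ¬p) ∨ ((¬(¬(q ∧ p) ∨ p) ∨ p) ∧ (¬p ∨ ¬(q ∧ p) ∨ p))   — De Morgan
≡ (¬q ∧ ¬p) ∨ (((¬¬(q ∧ p) ∧ ¬p) ∨ p) ∧ (¬p ∨ ¬(q ∧ p) ∨ p))   — De Morgan
≡ (¬q ∧ ¬p) ∨ (((q ∧ p ∧ ¬p) ∨ p) ∧ (¬p ∨ ¬(q ∧ p) ∨ p))   — double negation
≡ (¬q ∧ ¬p) ∨ (((q ∧ p ∧ ¬p) ∨ p) ∧ (¬p ∨ ¬q ∨ ¬p ∨ p))   — De Morgan
≡ (¬q ∧ ¬p) ∨ (q ∧ p ∧ ¬p ∧ ¬p) ∨ (q ∧ p ∧ ¬p ∧ ¬q) ∨ (q ∧ p ∧ ¬p ∧ ¬p) ∨ (q ∧ p ∧ ¬p ∧ p) ∨ (p ∧ ¬p) ∨ (p ∧ ¬q) ∨ (p ∧ ¬p) ∨ (p ∧ p)   — distribute ∧ over ∨
≡ (¬q ∧ ¬p) ∨ p   — simplify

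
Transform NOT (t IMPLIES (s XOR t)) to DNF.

t AND s

NOT (t IMPLIES (s XOR t))
≡ NOT (NOT t OR (s XOR t))   (eliminate IMPLIES)
≡ NOT (NOT t OR (s AND NOT t) OR (NOT s AND t))   (expand XOR)
≡ NOT NOT t AND NOT (s AND NOT t) AND NOT (NOT s AND t)   (De Morgan)
≡ t AND NOT (s AND NOT t) AND NOT (NOT s AND t)   (double negation)
≡ t AND (NOT s OR NOT NOT t) AND NOT (NOT s AND t)   (De Morgan)
≡ t AND (NOT s OR t) AND NOT (NOT s AND t)   (double negation)
≡ t AND (NOT s OR t) AND (NOT NOT s OR NOT t)   (De Morgan)
≡ t AND (NOT s OR t) AND (s OR NOT t)   (double negation)
≡ (t AND NOT s AND s) OR (t AND NOT s AND NOT t) OR (t AND t AND s) OR (t AND t AND NOT t)   (distribute AND over OR)
≡ t AND s   (simplify)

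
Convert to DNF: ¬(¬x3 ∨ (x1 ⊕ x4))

¬(¬x3 ∨ (x1 ⊕ x4))
≡ ¬(¬x3 ∨ (x1 ∧ ¬x4) ∨ (¬x1 ∧ x4))   (expand ⊕)
≡ ¬¬x3 ∧ ¬(x1 ∧ ¬x4) ∧ ¬(¬x1 ∧ x4)   (De Morgan)
≡ x3 ∧ ¬(x1 ∧ ¬x4) ∧ ¬(¬x1 ∧ x4)   (double negation)
≡ x3 ∧ (¬x1 ∨ ¬¬x4) ∧ ¬(¬x1 ∧ x4)   (De Morgan)
≡ x3 ∧ (¬x1 ∨ x4) ∧ ¬(¬x1 ∧ x4)   (double negation)
≡ x3 ∧ (¬x1 ∨ x4) ∧ (¬¬x1 ∨ ¬x4)   (De Morgan)
≡ x3 ∧ (¬x1 ∨ x4) ∧ (x1 ∨ ¬x4)   (double negation)
≡ (x3 ∧ ¬x1 ∧ x1) ∨ (x3 ∧ ¬x1 ∧ ¬x4) ∨ (x3 ∧ x4 ∧ x1) ∨ (x3 ∧ x4 ∧ ¬x4)   (distribute ∧ over ∨)
≡ (x3 ∧ ¬x1 ∧ ¬x4) ∨ (x3 ∧ x4 ∧ x1)   (simplify)

(x3 ∧ ¬x1 ∧ ¬x4) ∨ (x3 ∧ x4 ∧ x1)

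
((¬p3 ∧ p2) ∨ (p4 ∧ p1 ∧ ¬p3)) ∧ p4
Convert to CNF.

¬p3 ∧ (p2 ∨ p1) ∧ p4

((¬p3 ∧ p2) ∨ (p4 ∧ p1 ∧ ¬p3)) ∧ p4
= (¬p3 ∨ p4) ∧ (¬p3 ∨ p1) ∧ (¬p3 ∨ ¬p3) ∧ (p2 ∨ p4) ∧ (p2 ∨ p1) ∧ (p2 ∨ ¬p3) ∧ p4   (distribute ∨ over ∧)
= ¬p3 ∧ (p2 ∨ p1) ∧ p4   (simplify)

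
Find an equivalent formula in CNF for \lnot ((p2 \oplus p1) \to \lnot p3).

(p2 \lor p1) \land (\lnot p2 \lor \lnot p1) \land p3

\lnot ((p2 \oplus p1) \to \lnot p3)
⇔ \lnot (\lnot (p2 \oplus p1) \lor \lnot p3)   — eliminate \to
⇔ \lnot (\lnot ((p2 \lor p1) \land \lnot (p2 \land p1)) \lor \lnot p3)   — expand \oplus
⇔ \lnot \lnot ((p2 \lor p1) \land \lnot (p2 \land p1)) \land \lnot \lnot p3   — De Morgan
⇔ (p2 \lor p1) \land \lnot (p2 \land p1) \land \lnot \lnot p3   — double negation
⇔ (p2 \lor p1) \land (\lnot p2 \lor \lnot p1) \land \lnot \lnot p3   — De Morgan
⇔ (p2 \lor p1) \land (\lnot p2 \lor \lnot p1) \land p3   — double negation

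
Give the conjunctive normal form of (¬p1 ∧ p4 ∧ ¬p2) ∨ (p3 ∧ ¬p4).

(¬p1 ∧ p4 ∧ ¬p2) ∨ (p3 ∧ ¬p4)
≡ (¬p1 ∨ p3) ∧ (¬p1 ∨ ¬p4) ∧ (p4 ∨ p3) ∧ (p4 ∨ ¬p4) ∧ (¬p2 ∨ p3) ∧ (¬p2 ∨ ¬p4)   [distribute ∨ over ∧]
≡ (¬p1 ∨ p3) ∧ (¬p1 ∨ ¬p4) ∧ (p4 ∨ p3) ∧ (¬p2 ∨ p3) ∧ (¬p2 ∨ ¬p4)   [simplify]

(¬p1 ∨ p3) ∧ (¬p1 ∨ ¬p4) ∧ (p4 ∨ p3) ∧ (¬p2 ∨ p3) ∧ (¬p2 ∨ ¬p4)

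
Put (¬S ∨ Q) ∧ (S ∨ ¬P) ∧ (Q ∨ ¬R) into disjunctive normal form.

(¬S ∨ Q) ∧ (S ∨ ¬P) ∧ (Q ∨ ¬R)
⇔ (¬S ∧ S ∧ Q) ∨ (¬S ∧ S ∧ ¬R) ∨ (¬S ∧ ¬P ∧ Q) ∨ (¬S ∧ ¬P ∧ ¬R) ∨ (Q ∧ S ∧ Q) ∨ (Q ∧ S ∧ ¬R) ∨ (Q ∧ ¬P ∧ Q) ∨ (Q ∧ ¬P ∧ ¬R)   (distribute ∧ over ∨)
⇔ (¬S ∧ ¬P ∧ ¬R) ∨ (Q ∧ S) ∨ (Q ∧ ¬P)   (simplify)

(¬S ∧ ¬P ∧ ¬R) ∨ (Q ∧ S) ∨ (Q ∧ ¬P)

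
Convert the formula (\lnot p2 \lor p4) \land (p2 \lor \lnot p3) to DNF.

(\lnot p2 \lor p4) \land (p2 \lor \lnot p3)
= (\lnot p2 \land p2) \lor (\lnot p2 \land \lnot p3) \lor (p4 \land p2) \lor (p4 \land \lnot p3)
= (\lnot p2 \land \lnot p3) \lor (p4 \land p2) \lor (p4 \land \lnot p3)

(\lnot p2 \land \lnot p3) \lor (p4 \land p2) \lor (p4 \land \lnot p3)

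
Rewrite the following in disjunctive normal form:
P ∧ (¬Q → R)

(P ∧ Q) ∨ (P ∧ R)

P ∧ (¬Q → R)
⇔ P ∧ (¬¬Q ∨ R)
⇔ P ∧ (Q ∨ R)
⇔ (P ∧ Q) ∨ (P ∧ R)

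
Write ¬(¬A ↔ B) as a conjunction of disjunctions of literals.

(¬A ∨ B) ∧ (¬B ∨ A)

¬(¬A ↔ B)
≡ ¬((¬A → B) ∧ (B → ¬A))   [eliminate ↔]
≡ ¬((¬¬A ∨ B) ∧ (B → ¬A))   [eliminate →]
≡ ¬((¬¬A ∨ B) ∧ (¬B ∨ ¬A))   [eliminate →]
≡ ¬(¬¬A ∨ B) ∨ ¬(¬B ∨ ¬A)   [De Morgan]
≡ (¬¬¬A ∧ ¬B) ∨ ¬(¬B ∨ ¬A)   [De Morgan]
≡ (¬A ∧ ¬B) ∨ ¬(¬B ∨ ¬A)   [double negation]
≡ (¬A ∧ ¬B) ∨ (¬¬B ∧ ¬¬A)   [De Morgan]
≡ (¬A ∧ ¬B) ∨ (B ∧ ¬¬A)   [double negation]
≡ (¬A ∧ ¬B) ∨ (B ∧ A)   [double negation]
≡ (¬A ∨ B) ∧ (¬A ∨ A) ∧ (¬B ∨ B) ∧ (¬B ∨ A)   [distribute ∨ over ∧]
≡ (¬A ∨ B) ∧ (¬B ∨ A)   [simplify]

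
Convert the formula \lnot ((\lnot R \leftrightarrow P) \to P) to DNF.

\lnot ((\lnot R \leftrightarrow P) \to P)
= \lnot (\lnot (\lnot R \leftrightarrow P) \lor P)   [eliminate \to]
= \lnot (\lnot ((\lnot R \to P) \land (P \to \lnot R)) \lor P)   [eliminate \leftrightarrow]
= \lnot (\lnot ((\lnot \lnot R \lor P) \land (P \to \lnot R)) \lor P)   [eliminate \to]
= \lnot (\lnot ((\lnot \lnot R \lor P) \land (\lnot P \lor \lnot R)) \lor P)   [eliminate \to]
= \lnot \lnot ((\lnot \lnot R \lor P) \land (\lnot P \lor \lnot R)) \land \lnot P   [De Morgan]
= (\lnot \lnot R \lor P) \land (\lnot P \lor \lnot R) \land \lnot P   [double negation]
= (R \lor P) \land (\lnot P \lor \lnot R) \land \lnot P   [double negation]
= (R \land \lnot P \land \lnot P) \lor (R \land \lnot R \land \lnot P) \lor (P \land \lnot P \land \lnot P) \lor (P \land \lnot R \land \lnot P)   [distribute \land over \lor]
= R \land \lnot P   [simplify]

R \land \lnot P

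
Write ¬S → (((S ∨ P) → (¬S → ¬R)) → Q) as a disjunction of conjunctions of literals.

S ∨ (P ∧ ¬S ∧ R) ∨ Q

¬S → (((S ∨ P) → (¬S → ¬R)) → Q)
≡ ¬¬S ∨ (((S ∨ P) → (¬S → ¬R)) → Q)   [eliminate →]
≡ ¬¬S ∨ ¬((S ∨ P) → (¬S → ¬R)) ∨ Q   [eliminate →]
≡ ¬¬S ∨ ¬(¬(S ∨ P) ∨ (¬S → ¬R)) ∨ Q   [eliminate →]
≡ ¬¬S ∨ ¬(¬(S ∨ P) ∨ ¬¬S ∨ ¬R) ∨ Q   [eliminate →]
≡ S ∨ ¬(¬(S ∨ P) ∨ ¬¬S ∨ ¬R) ∨ Q   [double negation]
≡ S ∨ (¬¬(S ∨ P) ∧ ¬¬¬S ∧ ¬¬R) ∨ Q   [De Morgan]
≡ S ∨ ((S ∨ P) ∧ ¬¬¬S ∧ ¬¬R) ∨ Q   [double negation]
≡ S ∨ ((S ∨ P) ∧ ¬S ∧ ¬¬R) ∨ Q   [double negation]
≡ S ∨ ((S ∨ P) ∧ ¬S ∧ R) ∨ Q   [double negation]
≡ S ∨ (S ∧ ¬S ∧ R) ∨ (P ∧ ¬S ∧ R) ∨ Q   [distribute ∧ over ∨]
≡ S ∨ (P ∧ ¬S ∧ R) ∨ Q   [simplify]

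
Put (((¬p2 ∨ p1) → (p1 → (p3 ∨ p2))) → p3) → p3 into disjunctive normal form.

(¬p1 ∧ ¬p3) ∨ (p2 ∧ ¬p3) ∨ p3

(((¬p2 ∨ p1) → (p1 → (p3 ∨ p2))) → p3) → p3
⇔ ¬(((¬p2 ∨ p1) → (p1 → (p3 ∨ p2))) → p3) ∨ p3   [eliminate →]
⇔ ¬(¬((¬p2 ∨ p1) → (p1 → (p3 ∨ p2))) ∨ p3) ∨ p3   [eliminate →]
⇔ ¬(¬(¬(¬p2 ∨ p1) ∨ (p1 → (p3 ∨ p2))) ∨ p3) ∨ p3   [eliminate →]
⇔ ¬(¬(¬(¬p2 ∨ p1) ∨ ¬p1 ∨ p3 ∨ p2) ∨ p3) ∨ p3   [eliminate →]
⇔ (¬¬(¬(¬p2 ∨ p1) ∨ ¬p1 ∨ p3 ∨ p2) ∧ ¬p3) ∨ p3   [De Morgan]
⇔ ((¬(¬p2 ∨ p1) ∨ ¬p1 ∨ p3 ∨ p2) ∧ ¬p3) ∨ p3   [double negation]
⇔ (((¬¬p2 ∧ ¬p1) ∨ ¬p1 ∨ p3 ∨ p2) ∧ ¬p3) ∨ p3   [De Morgan]
⇔ (((p2 ∧ ¬p1) ∨ ¬p1 ∨ p3 ∨ p2) ∧ ¬p3) ∨ p3   [double negation]
⇔ (p2 ∧ ¬p1 ∧ ¬p3) ∨ (¬p1 ∧ ¬p3) ∨ (p3 ∧ ¬p3) ∨ (p2 ∧ ¬p3) ∨ p3   [distribute ∧ over ∨]
⇔ (¬p1 ∧ ¬p3) ∨ (p2 ∧ ¬p3) ∨ p3   [simplify]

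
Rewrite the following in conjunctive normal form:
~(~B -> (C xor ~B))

~B & (B | C)

~(~B -> (C xor ~B))
≡ ~(~~B | (C xor ~B))   [eliminate ->]
≡ ~(~~B | ((C | ~B) & ~(C & ~B)))   [expand xor]
≡ ~~~B & ~((C | ~B) & ~(C & ~B))   [De Morgan]
≡ ~B & ~((C | ~B) & ~(C & ~B))   [double negation]
≡ ~B & (~(C | ~B) | ~~(C & ~B))   [De Morgan]
≡ ~B & ((~C & ~~B) | ~~(C & ~B))   [De Morgan]
≡ ~B & ((~C & B) | ~~(C & ~B))   [double negation]
≡ ~B & ((~C & B) | (C & ~B))   [double negation]
≡ ~B & (~C | C) & (~C | ~B) & (B | C) & (B | ~B)   [distribute | over &]
≡ ~B & (B | C)   [simplify]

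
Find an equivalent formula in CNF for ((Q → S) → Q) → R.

¬Q ∨ R

((Q → S) → Q) → R
⇔ ¬((Q → S) → Q) ∨ R   (eliminate →)
⇔ ¬(¬(Q → S) ∨ Q) ∨ R   (eliminate →)
⇔ ¬(¬(¬Q ∨ S) ∨ Q) ∨ R   (eliminate →)
⇔ (¬¬(¬Q ∨ S) ∧ ¬Q) ∨ R   (De Morgan)
⇔ ((¬Q ∨ S) ∧ ¬Q) ∨ R   (double negation)
⇔ (¬Q ∨ S ∨ R) ∧ (¬Q ∨ R)   (distribute ∨ over ∧)
⇔ ¬Q ∨ R   (simplify)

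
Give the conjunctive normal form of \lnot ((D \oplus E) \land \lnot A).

\lnot ((D \oplus E) \land \lnot A)
≡ \lnot ((D \lor E) \land \lnot (D \land E) \land \lnot A)   [expand \oplus]
≡ \lnot (D \lor E) \lor \lnot \lnot (D \land E) \lor \lnot \lnot A   [De Morgan]
≡ (\lnot D \land \lnot E) \lor \lnot \lnot (D \land E) \lor \lnot \lnot A   [De Morgan]
≡ (\lnot D \land \lnot E) \lor (D \land E) \lor \lnot \lnot A   [double negation]
≡ (\lnot D \land \lnot E) \lor (D \land E) \lor A   [double negation]
≡ (\lnot D \lor D \lor A) \land (\lnot D \lor E \lor A) \land (\lnot E \lor D \lor A) \land (\lnot E \lor E \lor A)   [distribute \lor over \land]
≡ (\lnot D \lor E \lor A) \land (\lnot E \lor D \lor A)   [simplify]

(\lnot D \lor E \lor A) \land (\lnot E \lor D \lor A)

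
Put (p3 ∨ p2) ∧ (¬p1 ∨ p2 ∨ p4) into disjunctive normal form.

(p3 ∧ ¬p1) ∨ (p3 ∧ p4) ∨ p2

(p3 ∨ p2) ∧ (¬p1 ∨ p2 ∨ p4)
≡ (p3 ∧ ¬p1) ∨ (p3 ∧ p2) ∨ (p3 ∧ p4) ∨ (p2 ∧ ¬p1) ∨ (p2 ∧ p2) ∨ (p2 ∧ p4)   — distribute ∧ over ∨
≡ (p3 ∧ ¬p1) ∨ (p3 ∧ p4) ∨ p2   — simplify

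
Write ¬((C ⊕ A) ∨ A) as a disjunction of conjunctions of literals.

¬C ∧ ¬A

¬((C ⊕ A) ∨ A)
= ¬((C ∧ ¬A) ∨ (¬C ∧ A) ∨ A)
= ¬(C ∧ ¬A) ∧ ¬(¬C ∧ A) ∧ ¬A
= (¬C ∨ ¬¬A) ∧ ¬(¬C ∧ A) ∧ ¬A
= (¬C ∨ A) ∧ ¬(¬C ∧ A) ∧ ¬A
= (¬C ∨ A) ∧ (¬¬C ∨ ¬A) ∧ ¬A
= (¬C ∨ A) ∧ (C ∨ ¬A) ∧ ¬A
= (¬C ∧ C ∧ ¬A) ∨ (¬C ∧ ¬A ∧ ¬A) ∨ (A ∧ C ∧ ¬A) ∨ (A ∧ ¬A ∧ ¬A)
= ¬C ∧ ¬A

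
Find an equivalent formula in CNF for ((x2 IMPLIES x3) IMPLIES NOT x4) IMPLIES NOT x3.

x4 OR NOT x3

((x2 IMPLIES x3) IMPLIES NOT x4) IMPLIES NOT x3
⇔ NOT ((x2 IMPLIES x3) IMPLIES NOT x4) OR NOT x3   — eliminate IMPLIES
⇔ NOT (NOT (x2 IMPLIES x3) OR NOT x4) OR NOT x3   — eliminate IMPLIES
⇔ NOT (NOT (NOT x2 OR x3) OR NOT x4) OR NOT x3   — eliminate IMPLIES
⇔ (NOT NOT (NOT x2 OR x3) AND NOT NOT x4) OR NOT x3   — De Morgan
⇔ ((NOT x2 OR x3) AND NOT NOT x4) OR NOT x3   — double negation
⇔ ((NOT x2 OR x3) AND x4) OR NOT x3   — double negation
⇔ (NOT x2 OR x3 OR NOT x3) AND (x4 OR NOT x3)   — distribute OR over AND
⇔ x4 OR NOT x3   — simplify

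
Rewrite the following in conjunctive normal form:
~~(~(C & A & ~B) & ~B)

~~(~(C & A & ~B) & ~B)
≡ ~(C & A & ~B) & ~B   [double negation]
≡ (~C | ~A | ~~B) & ~B   [De Morgan]
≡ (~C | ~A | B) & ~B   [double negation]

(~C | ~A | B) & ~B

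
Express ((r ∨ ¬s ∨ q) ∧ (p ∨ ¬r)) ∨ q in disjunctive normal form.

((r ∨ ¬s ∨ q) ∧ (p ∨ ¬r)) ∨ q
⇔ (r ∧ p) ∨ (r ∧ ¬r) ∨ (¬s ∧ p) ∨ (¬s ∧ ¬r) ∨ (q ∧ p) ∨ (q ∧ ¬r) ∨ q   (distribute ∧ over ∨)
⇔ (r ∧ p) ∨ (¬s ∧ p) ∨ (¬s ∧ ¬r) ∨ q   (simplify)

(r ∧ p) ∨ (¬s ∧ p) ∨ (¬s ∧ ¬r) ∨ q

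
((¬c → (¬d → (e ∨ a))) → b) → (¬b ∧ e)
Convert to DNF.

(c ∧ ¬b) ∨ (d ∧ ¬b) ∨ (e ∧ ¬b) ∨ (a ∧ ¬b)

((¬c → (¬d → (e ∨ a))) → b) → (¬b ∧ e)
⇔ ¬((¬c → (¬d → (e ∨ a))) → b) ∨ (¬b ∧ e)
⇔ ¬(¬(¬c → (¬d → (e ∨ a))) ∨ b) ∨ (¬b ∧ e)
⇔ ¬(¬(¬¬c ∨ (¬d → (e ∨ a))) ∨ b) ∨ (¬b ∧ e)
⇔ ¬(¬(¬¬c ∨ ¬¬d ∨ e ∨ a) ∨ b) ∨ (¬b ∧ e)
⇔ (¬¬(¬¬c ∨ ¬¬d ∨ e ∨ a) ∧ ¬b) ∨ (¬b ∧ e)
⇔ ((¬¬c ∨ ¬¬d ∨ e ∨ a) ∧ ¬b) ∨ (¬b ∧ e)
⇔ ((c ∨ ¬¬d ∨ e ∨ a) ∧ ¬b) ∨ (¬b ∧ e)
⇔ ((c ∨ d ∨ e ∨ a) ∧ ¬b) ∨ (¬b ∧ e)
⇔ (c ∧ ¬b) ∨ (d ∧ ¬b) ∨ (e ∧ ¬b) ∨ (a ∧ ¬b) ∨ (¬b ∧ e)
⇔ (c ∧ ¬b) ∨ (d ∧ ¬b) ∨ (e ∧ ¬b) ∨ (a ∧ ¬b)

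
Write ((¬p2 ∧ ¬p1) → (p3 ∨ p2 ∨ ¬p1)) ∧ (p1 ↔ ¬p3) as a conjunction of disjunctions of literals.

(¬p1 ∨ ¬p3) ∧ (p3 ∨ p1)

((¬p2 ∧ ¬p1) → (p3 ∨ p2 ∨ ¬p1)) ∧ (p1 ↔ ¬p3)
= (¬(¬p2 ∧ ¬p1) ∨ p3 ∨ p2 ∨ ¬p1) ∧ (p1 ↔ ¬p3)   — eliminate →
= (¬(¬p2 ∧ ¬p1) ∨ p3 ∨ p2 ∨ ¬p1) ∧ (p1 → ¬p3) ∧ (¬p3 → p1)   — eliminate ↔
= (¬(¬p2 ∧ ¬p1) ∨ p3 ∨ p2 ∨ ¬p1) ∧ (¬p1 ∨ ¬p3) ∧ (¬p3 → p1)   — eliminate →
= (¬(¬p2 ∧ ¬p1) ∨ p3 ∨ p2 ∨ ¬p1) ∧ (¬p1 ∨ ¬p3) ∧ (¬¬p3 ∨ p1)   — eliminate →
= (¬¬p2 ∨ ¬¬p1 ∨ p3 ∨ p2 ∨ ¬p1) ∧ (¬p1 ∨ ¬p3) ∧ (¬¬p3 ∨ p1)   — De Morgan
= (p2 ∨ ¬¬p1 ∨ p3 ∨ p2 ∨ ¬p1) ∧ (¬p1 ∨ ¬p3) ∧ (¬¬p3 ∨ p1)   — double negation
= (p2 ∨ p1 ∨ p3 ∨ p2 ∨ ¬p1) ∧ (¬p1 ∨ ¬p3) ∧ (¬¬p3 ∨ p1)   — double negation
= (p2 ∨ p1 ∨ p3 ∨ p2 ∨ ¬p1) ∧ (¬p1 ∨ ¬p3) ∧ (p3 ∨ p1)   — double negation
= (¬p1 ∨ ¬p3) ∧ (p3 ∨ p1)   — simplify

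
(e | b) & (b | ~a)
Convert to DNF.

(e & ~a) | b

(e | b) & (b | ~a)
⇔ (e & b) | (e & ~a) | (b & b) | (b & ~a)   [distribute & over |]
⇔ (e & ~a) | b   [simplify]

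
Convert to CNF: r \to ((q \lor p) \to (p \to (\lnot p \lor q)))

\lnot r \lor \lnot p \lor q

r \to ((q \lor p) \to (p \to (\lnot p \lor q)))
⇔ \lnot r \lor ((q \lor p) \to (p \to (\lnot p \lor q)))   — eliminate \to
⇔ \lnot r \lor \lnot (q \lor p) \lor (p \to (\lnot p \lor q))   — eliminate \to
⇔ \lnot r \lor \lnot (q \lor p) \lor \lnot p \lor \lnot p \lor q   — eliminate \to
⇔ \lnot r \lor (\lnot q \land \lnot p) \lor \lnot p \lor \lnot p \lor q   — De Morgan
⇔ (\lnot r \lor \lnot q \lor \lnot p \lor \lnot p \lor q) \land (\lnot r \lor \lnot p \lor \lnot p \lor \lnot p \lor q)   — distribute \lor over \land
⇔ \lnot r \lor \lnot p \lor q   — simplify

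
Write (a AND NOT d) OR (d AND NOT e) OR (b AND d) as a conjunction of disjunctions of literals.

(a OR d) AND (a OR NOT e OR b) AND (NOT d OR NOT e OR b)

(a AND NOT d) OR (d AND NOT e) OR (b AND d)
= (a OR d OR b) AND (a OR d OR d) AND (a OR NOT e OR b) AND (a OR NOT e OR d) AND (NOT d OR d OR b) AND (NOT d OR d OR d) AND (NOT d OR NOT e OR b) AND (NOT d OR NOT e OR d)   [distribute OR over AND]
= (a OR d) AND (a OR NOT e OR b) AND (NOT d OR NOT e OR b)   [simplify]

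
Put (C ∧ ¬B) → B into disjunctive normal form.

¬C ∨ B

(C ∧ ¬B) → B
≡ ¬(C ∧ ¬B) ∨ B   [eliminate →]
≡ ¬C ∨ ¬¬B ∨ B   [De Morgan]
≡ ¬C ∨ B ∨ B   [double negation]
≡ ¬C ∨ B   [simplify]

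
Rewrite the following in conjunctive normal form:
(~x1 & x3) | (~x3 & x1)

(~x1 & x3) | (~x3 & x1)
= (~x1 | ~x3) & (~x1 | x1) & (x3 | ~x3) & (x3 | x1)   (distribute | over &)
= (~x1 | ~x3) & (x3 | x1)   (simplify)

(~x1 | ~x3) & (x3 | x1)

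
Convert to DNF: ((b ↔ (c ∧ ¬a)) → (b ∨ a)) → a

((b ↔ (c ∧ ¬a)) → (b ∨ a)) → a
≡ ¬((b ↔ (c ∧ ¬a)) → (b ∨ a)) ∨ a   [eliminate →]
≡ ¬(¬(b ↔ (c ∧ ¬a)) ∨ b ∨ a) ∨ a   [eliminate →]
≡ ¬(¬((b → (c ∧ ¬a)) ∧ ((c ∧ ¬a) → b)) ∨ b ∨ a) ∨ a   [eliminate ↔]
≡ ¬(¬((¬b ∨ (c ∧ ¬a)) ∧ ((c ∧ ¬a) → b)) ∨ b ∨ a) ∨ a   [eliminate →]
≡ ¬(¬((¬b ∨ (c ∧ ¬a)) ∧ (¬(c ∧ ¬a) ∨ b)) ∨ b ∨ a) ∨ a   [eliminate →]
≡ (¬¬((¬b ∨ (c ∧ ¬a)) ∧ (¬(c ∧ ¬a) ∨ b)) ∧ ¬b ∧ ¬a) ∨ a   [De Morgan]
≡ ((¬b ∨ (c ∧ ¬a)) ∧ (¬(c ∧ ¬a) ∨ b) ∧ ¬b ∧ ¬a) ∨ a   [double negation]
≡ ((¬b ∨ (c ∧ ¬a)) ∧ (¬c ∨ ¬¬a ∨ b) ∧ ¬b ∧ ¬a) ∨ a   [De Morgan]
≡ ((¬b ∨ (c ∧ ¬a)) ∧ (¬c ∨ a ∨ b) ∧ ¬b ∧ ¬a) ∨ a   [double negation]
≡ (¬b ∧ ¬c ∧ ¬b ∧ ¬a) ∨ (¬b ∧ a ∧ ¬b ∧ ¬a) ∨ (¬b ∧ b ∧ ¬b ∧ ¬a) ∨ (c ∧ ¬a ∧ ¬c ∧ ¬b ∧ ¬a) ∨ (c ∧ ¬a ∧ a ∧ ¬b ∧ ¬a) ∨ (c ∧ ¬a ∧ b ∧ ¬b ∧ ¬a) ∨ a   [distribute ∧ over ∨]
≡ (¬b ∧ ¬c ∧ ¬a) ∨ a   [simplify]

(¬b ∧ ¬c ∧ ¬a) ∨ a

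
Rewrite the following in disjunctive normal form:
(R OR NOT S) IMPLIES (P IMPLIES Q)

(NOT R AND S) OR NOT P OR Q

(R OR NOT S) IMPLIES (P IMPLIES Q)
⇔ NOT (R OR NOT S) OR (P IMPLIES Q)
⇔ NOT (R OR NOT S) OR NOT P OR Q
⇔ (NOT R AND NOT NOT S) OR NOT P OR Q
⇔ (NOT R AND S) OR NOT P OR Q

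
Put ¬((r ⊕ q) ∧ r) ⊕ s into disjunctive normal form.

(q ∧ r ∧ ¬s) ∨ (¬r ∧ ¬s) ∨ (r ∧ ¬q ∧ s)

¬((r ⊕ q) ∧ r) ⊕ s
≡ (¬((r ⊕ q) ∧ r) ∧ ¬s) ∨ (¬¬((r ⊕ q) ∧ r) ∧ s)   [expand ⊕]
≡ (¬(((r ∧ ¬q) ∨ (¬r ∧ q)) ∧ r) ∧ ¬s) ∨ (¬¬((r ⊕ q) ∧ r) ∧ s)   [expand ⊕]
≡ (¬(((r ∧ ¬q) ∨ (¬r ∧ q)) ∧ r) ∧ ¬s) ∨ (¬¬(((r ∧ ¬q) ∨ (¬r ∧ q)) ∧ r) ∧ s)   [expand ⊕]
≡ ((¬((r ∧ ¬q) ∨ (¬r ∧ q)) ∨ ¬r) ∧ ¬s) ∨ (¬¬(((r ∧ ¬q) ∨ (¬r ∧ q)) ∧ r) ∧ s)   [De Morgan]
≡ (((¬(r ∧ ¬q) ∧ ¬(¬r ∧ q)) ∨ ¬r) ∧ ¬s) ∨ (¬¬(((r ∧ ¬q) ∨ (¬r ∧ q)) ∧ r) ∧ s)   [De Morgan]
≡ ((((¬r ∨ ¬¬q) ∧ ¬(¬r ∧ q)) ∨ ¬r) ∧ ¬s) ∨ (¬¬(((r ∧ ¬q) ∨ (¬r ∧ q)) ∧ r) ∧ s)   [De Morgan]
≡ ((((¬r ∨ q) ∧ ¬(¬r ∧ q)) ∨ ¬r) ∧ ¬s) ∨ (¬¬(((r ∧ ¬q) ∨ (¬r ∧ q)) ∧ r) ∧ s)   [double negation]
≡ ((((¬r ∨ q) ∧ (¬¬r ∨ ¬q)) ∨ ¬r) ∧ ¬s) ∨ (¬¬(((r ∧ ¬q) ∨ (¬r ∧ q)) ∧ r) ∧ s)   [De Morgan]
≡ ((((¬r ∨ q) ∧ (r ∨ ¬q)) ∨ ¬r) ∧ ¬s) ∨ (¬¬(((r ∧ ¬q) ∨ (¬r ∧ q)) ∧ r) ∧ s)   [double negation]
≡ ((((¬r ∨ q) ∧ (r ∨ ¬q)) ∨ ¬r) ∧ ¬s) ∨ (((r ∧ ¬q) ∨ (¬r ∧ q)) ∧ r ∧ s)   [double negation]
≡ (¬r ∧ r ∧ ¬s) ∨ (¬r ∧ ¬q ∧ ¬s) ∨ (q ∧ r ∧ ¬s) ∨ (q ∧ ¬q ∧ ¬s) ∨ (¬r ∧ ¬s) ∨ (r ∧ ¬q ∧ r ∧ s) ∨ (¬r ∧ q ∧ r ∧ s)   [distribute ∧ over ∨]
≡ (q ∧ r ∧ ¬s) ∨ (¬r ∧ ¬s) ∨ (r ∧ ¬q ∧ s)   [simplify]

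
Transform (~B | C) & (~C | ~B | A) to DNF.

(~B | C) & (~C | ~B | A)
= (~B & ~C) | (~B & ~B) | (~B & A) | (C & ~C) | (C & ~B) | (C & A)   (distribute & over |)
= ~B | (C & A)   (simplify)

~B | (C & A)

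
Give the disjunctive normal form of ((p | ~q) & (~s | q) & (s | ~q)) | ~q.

(p & q & s) | ~q

((p | ~q) & (~s | q) & (s | ~q)) | ~q
⇔ (p & ~s & s) | (p & ~s & ~q) | (p & q & s) | (p & q & ~q) | (~q & ~s & s) | (~q & ~s & ~q) | (~q & q & s) | (~q & q & ~q) | ~q   [distribute & over |]
⇔ (p & q & s) | ~q   [simplify]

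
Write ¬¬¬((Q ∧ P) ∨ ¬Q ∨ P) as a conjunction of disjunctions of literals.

Q ∧ ¬P

¬¬¬((Q ∧ P) ∨ ¬Q ∨ P)
⇔ ¬((Q ∧ P) ∨ ¬Q ∨ P)   (double negation)
⇔ ¬(Q ∧ P) ∧ ¬¬Q ∧ ¬P   (De Morgan)
⇔ (¬Q ∨ ¬P) ∧ ¬¬Q ∧ ¬P   (De Morgan)
⇔ (¬Q ∨ ¬P) ∧ Q ∧ ¬P   (double negation)
⇔ Q ∧ ¬P   (simplify)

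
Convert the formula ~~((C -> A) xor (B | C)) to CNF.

~~((C -> A) xor (B | C))
= ~~(((C -> A) | B | C) & ~((C -> A) & (B | C)))   [expand xor]
= ~~((~C | A | B | C) & ~((C -> A) & (B | C)))   [eliminate ->]
= ~~((~C | A | B | C) & ~((~C | A) & (B | C)))   [eliminate ->]
= (~C | A | B | C) & ~((~C | A) & (B | C))   [double negation]
= (~C | A | B | C) & (~(~C | A) | ~(B | C))   [De Morgan]
= (~C | A | B | C) & ((~~C & ~A) | ~(B | C))   [De Morgan]
= (~C | A | B | C) & ((C & ~A) | ~(B | C))   [double negation]
= (~C | A | B | C) & ((C & ~A) | (~B & ~C))   [De Morgan]
= (~C | A | B | C) & (C | ~B) & (C | ~C) & (~A | ~B) & (~A | ~C)   [distribute | over &]
= (C | ~B) & (~A | ~B) & (~A | ~C)   [simplify]

(C | ~B) & (~A | ~B) & (~A | ~C)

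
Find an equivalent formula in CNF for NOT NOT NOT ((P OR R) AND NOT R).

NOT NOT NOT ((P OR R) AND NOT R)
≡ NOT ((P OR R) AND NOT R)
≡ NOT (P OR R) OR NOT NOT R
≡ (NOT P AND NOT R) OR NOT NOT R
≡ (NOT P AND NOT R) OR R
≡ (NOT P OR R) AND (NOT R OR R)
≡ NOT P OR R

NOT P OR R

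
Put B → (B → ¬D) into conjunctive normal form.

B → (B → ¬D)
≡ ¬B ∨ (B → ¬D)   [eliminate →]
≡ ¬B ∨ ¬B ∨ ¬D   [eliminate →]
≡ ¬B ∨ ¬D   [simplify]

¬B ∨ ¬D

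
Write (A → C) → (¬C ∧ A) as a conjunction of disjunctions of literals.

(A → C) → (¬C ∧ A)
= ¬(A → C) ∨ (¬C ∧ A)   (eliminate →)
= ¬(¬A ∨ C) ∨ (¬C ∧ A)   (eliminate →)
= (¬¬A ∧ ¬C) ∨ (¬C ∧ A)   (De Morgan)
= (A ∧ ¬C) ∨ (¬C ∧ A)   (double negation)
= (A ∨ ¬C) ∧ (A ∨ A) ∧ (¬C ∨ ¬C) ∧ (¬C ∨ A)   (distribute ∨ over ∧)
= A ∧ ¬C   (simplify)

A ∧ ¬C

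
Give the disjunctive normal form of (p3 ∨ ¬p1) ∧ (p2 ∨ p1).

(p3 ∧ p2) ∨ (p3 ∧ p1) ∨ (¬p1 ∧ p2)

(p3 ∨ ¬p1) ∧ (p2 ∨ p1)
= (p3 ∧ p2) ∨ (p3 ∧ p1) ∨ (¬p1 ∧ p2) ∨ (¬p1 ∧ p1)   [distribute ∧ over ∨]
= (p3 ∧ p2) ∨ (p3 ∧ p1) ∨ (¬p1 ∧ p2)   [simplify]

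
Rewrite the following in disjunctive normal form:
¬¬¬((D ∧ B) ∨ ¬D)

¬¬¬((D ∧ B) ∨ ¬D)
≡ ¬((D ∧ B) ∨ ¬D)   (double negation)
≡ ¬(D ∧ B) ∧ ¬¬D   (De Morgan)
≡ (¬D ∨ ¬B) ∧ ¬¬D   (De Morgan)
≡ (¬D ∨ ¬B) ∧ D   (double negation)
≡ (¬D ∧ D) ∨ (¬B ∧ D)   (distribute ∧ over ∨)
≡ ¬B ∧ D   (simplify)

¬B ∧ D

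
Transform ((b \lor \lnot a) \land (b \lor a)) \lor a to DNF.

b \lor a

((b \lor \lnot a) \land (b \lor a)) \lor a
= (b \land b) \lor (b \land a) \lor (\lnot a \land b) \lor (\lnot a \land a) \lor a   [distribute \land over \lor]
= b \lor a   [simplify]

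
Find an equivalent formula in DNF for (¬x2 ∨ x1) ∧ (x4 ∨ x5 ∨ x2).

(¬x2 ∧ x4) ∨ (¬x2 ∧ x5) ∨ (x1 ∧ x4) ∨ (x1 ∧ x5) ∨ (x1 ∧ x2)

(¬x2 ∨ x1) ∧ (x4 ∨ x5 ∨ x2)
⇔ (¬x2 ∧ x4) ∨ (¬x2 ∧ x5) ∨ (¬x2 ∧ x2) ∨ (x1 ∧ x4) ∨ (x1 ∧ x5) ∨ (x1 ∧ x2)   (distribute ∧ over ∨)
⇔ (¬x2 ∧ x4) ∨ (¬x2 ∧ x5) ∨ (x1 ∧ x4) ∨ (x1 ∧ x5) ∨ (x1 ∧ x2)   (simplify)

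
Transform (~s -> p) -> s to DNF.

(~s -> p) -> s
≡ ~(~s -> p) | s
≡ ~(~~s | p) | s
≡ (~~~s & ~p) | s
≡ (~s & ~p) | s

(~s & ~p) | s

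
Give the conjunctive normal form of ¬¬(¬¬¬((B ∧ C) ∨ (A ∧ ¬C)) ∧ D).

¬¬(¬¬¬((B ∧ C) ∨ (A ∧ ¬C)) ∧ D)
= ¬¬¬((B ∧ C) ∨ (A ∧ ¬C)) ∧ D   [double negation]
= ¬((B ∧ C) ∨ (A ∧ ¬C)) ∧ D   [double negation]
= ¬(B ∧ C) ∧ ¬(A ∧ ¬C) ∧ D   [De Morgan]
= (¬B ∨ ¬C) ∧ ¬(A ∧ ¬C) ∧ D   [De Morgan]
= (¬B ∨ ¬C) ∧ (¬A ∨ ¬¬C) ∧ D   [De Morgan]
= (¬B ∨ ¬C) ∧ (¬A ∨ C) ∧ D   [double negation]

(¬B ∨ ¬C) ∧ (¬A ∨ C) ∧ D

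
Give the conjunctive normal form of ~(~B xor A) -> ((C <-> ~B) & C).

(~B | A | ~C) & (~B | A | C) & (B | ~A | C)

~(~B xor A) -> ((C <-> ~B) & C)
= ~~(~B xor A) | ((C <-> ~B) & C)   (eliminate ->)
= ~~((~B | A) & ~(~B & A)) | ((C <-> ~B) & C)   (expand xor)
= ~~((~B | A) & ~(~B & A)) | ((C -> ~B) & (~B -> C) & C)   (eliminate <->)
= ~~((~B | A) & ~(~B & A)) | ((~C | ~B) & (~B -> C) & C)   (eliminate ->)
= ~~((~B | A) & ~(~B & A)) | ((~C | ~B) & (~~B | C) & C)   (eliminate ->)
= ((~B | A) & ~(~B & A)) | ((~C | ~B) & (~~B | C) & C)   (double negation)
= ((~B | A) & (~~B | ~A)) | ((~C | ~B) & (~~B | C) & C)   (De Morgan)
= ((~B | A) & (B | ~A)) | ((~C | ~B) & (~~B | C) & C)   (double negation)
= ((~B | A) & (B | ~A)) | ((~C | ~B) & (B | C) & C)   (double negation)
= (~B | A | ~C | ~B) & (~B | A | B | C) & (~B | A | C) & (B | ~A | ~C | ~B) & (B | ~A | B | C) & (B | ~A | C)   (distribute | over &)
= (~B | A | ~C) & (~B | A | C) & (B | ~A | C)   (simplify)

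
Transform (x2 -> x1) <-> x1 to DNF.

(x2 & ~x1) | x1

(x2 -> x1) <-> x1
≡ ((x2 -> x1) -> x1) & (x1 -> (x2 -> x1))   — eliminate <->
≡ (~(x2 -> x1) | x1) & (x1 -> (x2 -> x1))   — eliminate ->
≡ (~(~x2 | x1) | x1) & (x1 -> (x2 -> x1))   — eliminate ->
≡ (~(~x2 | x1) | x1) & (~x1 | (x2 -> x1))   — eliminate ->
≡ (~(~x2 | x1) | x1) & (~x1 | ~x2 | x1)   — eliminate ->
≡ ((~~x2 & ~x1) | x1) & (~x1 | ~x2 | x1)   — De Morgan
≡ ((x2 & ~x1) | x1) & (~x1 | ~x2 | x1)   — double negation
≡ (x2 & ~x1 & ~x1) | (x2 & ~x1 & ~x2) | (x2 & ~x1 & x1) | (x1 & ~x1) | (x1 & ~x2) | (x1 & x1)   — distribute & over |
≡ (x2 & ~x1) | x1   — simplify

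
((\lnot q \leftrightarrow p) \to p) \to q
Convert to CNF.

(q \lor p) \land (\lnot p \lor q)

((\lnot q \leftrightarrow p) \to p) \to q
⇔ \lnot ((\lnot q \leftrightarrow p) \to p) \lor q
⇔ \lnot (\lnot (\lnot q \leftrightarrow p) \lor p) \lor q
⇔ \lnot (\lnot ((\lnot q \to p) \land (p \to \lnot q)) \lor p) \lor q
⇔ \lnot (\lnot ((\lnot \lnot q \lor p) \land (p \to \lnot q)) \lor p) \lor q
⇔ \lnot (\lnot ((\lnot \lnot q \lor p) \land (\lnot p \lor \lnot q)) \lor p) \lor q
⇔ (\lnot \lnot ((\lnot \lnot q \lor p) \land (\lnot p \lor \lnot q)) \land \lnot p) \lor q
⇔ ((\lnot \lnot q \lor p) \land (\lnot p \lor \lnot q) \land \lnot p) \lor q
⇔ ((q \lor p) \land (\lnot p \lor \lnot q) \land \lnot p) \lor q
⇔ (q \lor p \lor q) \land (\lnot p \lor \lnot q \lor q) \land (\lnot p \lor q)
⇔ (q \lor p) \land (\lnot p \lor q)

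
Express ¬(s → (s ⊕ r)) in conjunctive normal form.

¬(s → (s ⊕ r))
= ¬(¬s ∨ (s ⊕ r))   [eliminate →]
= ¬(¬s ∨ ((s ∨ r) ∧ ¬(s ∧ r)))   [expand ⊕]
= ¬¬s ∧ ¬((s ∨ r) ∧ ¬(s ∧ r))   [De Morgan]
= s ∧ ¬((s ∨ r) ∧ ¬(s ∧ r))   [double negation]
= s ∧ (¬(s ∨ r) ∨ ¬¬(s ∧ r))   [De Morgan]
= s ∧ ((¬s ∧ ¬r) ∨ ¬¬(s ∧ r))   [De Morgan]
= s ∧ ((¬s ∧ ¬r) ∨ (s ∧ r))   [double negation]
= s ∧ (¬s ∨ s) ∧ (¬s ∨ r) ∧ (¬r ∨ s) ∧ (¬r ∨ r)   [distribute ∨ over ∧]
= s ∧ (¬s ∨ r)   [simplify]

s ∧ (¬s ∨ r)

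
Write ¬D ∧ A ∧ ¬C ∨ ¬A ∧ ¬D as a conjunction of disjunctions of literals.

¬D ∧ A ∧ ¬C ∨ ¬A ∧ ¬D
≡ (¬D ∨ ¬A) ∧ (¬D ∨ ¬D) ∧ (A ∨ ¬A) ∧ (A ∨ ¬D) ∧ (¬C ∨ ¬A) ∧ (¬C ∨ ¬D)
≡ ¬D ∧ (¬C ∨ ¬A)

¬D ∧ (¬C ∨ ¬A)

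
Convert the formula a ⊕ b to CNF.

a ⊕ b
= (a ∨ b) ∧ ¬(a ∧ b)   [expand ⊕]
= (a ∨ b) ∧ (¬a ∨ ¬b)   [De Morgan]

(a ∨ b) ∧ (¬a ∨ ¬b)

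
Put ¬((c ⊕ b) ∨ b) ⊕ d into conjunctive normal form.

(¬c ∨ b ∨ d) ∧ (¬b ∨ d) ∧ (c ∨ b ∨ ¬d)

¬((c ⊕ b) ∨ b) ⊕ d
= (¬((c ⊕ b) ∨ b) ∨ d) ∧ ¬(¬((c ⊕ b) ∨ b) ∧ d)   — expand ⊕
= (¬((c ∨ b) ∧ ¬(c ∧ b) ∨ b) ∨ d) ∧ ¬(¬((c ⊕ b) ∨ b) ∧ d)   — expand ⊕
= (¬((c ∨ b) ∧ ¬(c ∧ b) ∨ b) ∨ d) ∧ ¬(¬((c ∨ b) ∧ ¬(c ∧ b) ∨ b) ∧ d)   — expand ⊕
= (¬((c ∨ b) ∧ ¬(c ∧ b)) ∧ ¬b ∨ d) ∧ ¬(¬((c ∨ b) ∧ ¬(c ∧ b) ∨ b) ∧ d)   — De Morgan
= ((¬(c ∨ b) ∨ ¬¬(c ∧ b)) ∧ ¬b ∨ d) ∧ ¬(¬((c ∨ b) ∧ ¬(c ∧ b) ∨ b) ∧ d)   — De Morgan
= ((¬c ∧ ¬b ∨ ¬¬(c ∧ b)) ∧ ¬b ∨ d) ∧ ¬(¬((c ∨ b) ∧ ¬(c ∧ b) ∨ b) ∧ d)   — De Morgan
= ((¬c ∧ ¬b ∨ c ∧ b) ∧ ¬b ∨ d) ∧ ¬(¬((c ∨ b) ∧ ¬(c ∧ b) ∨ b) ∧ d)   — double negation
= ((¬c ∧ ¬b ∨ c ∧ b) ∧ ¬b ∨ d) ∧ (¬¬((c ∨ b) ∧ ¬(c ∧ b) ∨ b) ∨ ¬d)   — De Morgan
= ((¬c ∧ ¬b ∨ c ∧ b) ∧ ¬b ∨ d) ∧ ((c ∨ b) ∧ ¬(c ∧ b) ∨ b ∨ ¬d)   — double negation
= ((¬c ∧ ¬b ∨ c ∧ b) ∧ ¬b ∨ d) ∧ ((c ∨ b) ∧ (¬c ∨ ¬b) ∨ b ∨ ¬d)   — De Morgan
= (¬c ∨ c ∨ d) ∧ (¬c ∨ b ∨ d) ∧ (¬b ∨ c ∨ d) ∧ (¬b ∨ b ∨ d) ∧ (¬b ∨ d) ∧ (c ∨ b ∨ b ∨ ¬d) ∧ (¬c ∨ ¬b ∨ b ∨ ¬d)   — distribute ∨ over ∧
= (¬c ∨ b ∨ d) ∧ (¬b ∨ d) ∧ (c ∨ b ∨ ¬d)   — simplify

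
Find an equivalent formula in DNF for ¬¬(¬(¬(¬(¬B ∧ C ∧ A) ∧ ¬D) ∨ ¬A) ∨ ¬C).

¬¬(¬(¬(¬(¬B ∧ C ∧ A) ∧ ¬D) ∨ ¬A) ∨ ¬C)
≡ ¬(¬(¬(¬B ∧ C ∧ A) ∧ ¬D) ∨ ¬A) ∨ ¬C
≡ ¬¬(¬(¬B ∧ C ∧ A) ∧ ¬D) ∧ ¬¬A ∨ ¬C
≡ ¬(¬B ∧ C ∧ A) ∧ ¬D ∧ ¬¬A ∨ ¬C
≡ (¬¬B ∨ ¬C ∨ ¬A) ∧ ¬D ∧ ¬¬A ∨ ¬C
≡ (B ∨ ¬C ∨ ¬A) ∧ ¬D ∧ ¬¬A ∨ ¬C
≡ (B ∨ ¬C ∨ ¬A) ∧ ¬D ∧ A ∨ ¬C
≡ B ∧ ¬D ∧ A ∨ ¬C ∧ ¬D ∧ A ∨ ¬A ∧ ¬D ∧ A ∨ ¬C
≡ B ∧ ¬D ∧ A ∨ ¬C

B ∧ ¬D ∧ A ∨ ¬C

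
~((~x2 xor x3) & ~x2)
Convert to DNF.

~((~x2 xor x3) & ~x2)
⇔ ~(((~x2 & ~x3) | (~~x2 & x3)) & ~x2)   [expand xor]
⇔ ~((~x2 & ~x3) | (~~x2 & x3)) | ~~x2   [De Morgan]
⇔ (~(~x2 & ~x3) & ~(~~x2 & x3)) | ~~x2   [De Morgan]
⇔ ((~~x2 | ~~x3) & ~(~~x2 & x3)) | ~~x2   [De Morgan]
⇔ ((x2 | ~~x3) & ~(~~x2 & x3)) | ~~x2   [double negation]
⇔ ((x2 | x3) & ~(~~x2 & x3)) | ~~x2   [double negation]
⇔ ((x2 | x3) & (~~~x2 | ~x3)) | ~~x2   [De Morgan]
⇔ ((x2 | x3) & (~x2 | ~x3)) | ~~x2   [double negation]
⇔ ((x2 | x3) & (~x2 | ~x3)) | x2   [double negation]
⇔ (x2 & ~x2) | (x2 & ~x3) | (x3 & ~x2) | (x3 & ~x3) | x2   [distribute & over |]
⇔ (x3 & ~x2) | x2   [simplify]

(x3 & ~x2) | x2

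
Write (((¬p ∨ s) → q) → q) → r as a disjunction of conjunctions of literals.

(((¬p ∨ s) → q) → q) → r
≡ ¬(((¬p ∨ s) → q) → q) ∨ r   — eliminate →
≡ ¬(¬((¬p ∨ s) → q) ∨ q) ∨ r   — eliminate →
≡ ¬(¬(¬(¬p ∨ s) ∨ q) ∨ q) ∨ r   — eliminate →
≡ (¬¬(¬(¬p ∨ s) ∨ q) ∧ ¬q) ∨ r   — De Morgan
≡ ((¬(¬p ∨ s) ∨ q) ∧ ¬q) ∨ r   — double negation
≡ (((¬¬p ∧ ¬s) ∨ q) ∧ ¬q) ∨ r   — De Morgan
≡ (((p ∧ ¬s) ∨ q) ∧ ¬q) ∨ r   — double negation
≡ (p ∧ ¬s ∧ ¬q) ∨ (q ∧ ¬q) ∨ r   — distribute ∧ over ∨
≡ (p ∧ ¬s ∧ ¬q) ∨ r   — simplify

(p ∧ ¬s ∧ ¬q) ∨ r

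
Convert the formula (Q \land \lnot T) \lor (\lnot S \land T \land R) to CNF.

(Q \land \lnot T) \lor (\lnot S \land T \land R)
≡ (Q \lor \lnot S) \land (Q \lor T) \land (Q \lor R) \land (\lnot T \lor \lnot S) \land (\lnot T \lor T) \land (\lnot T \lor R)   [distribute \lor over \land]
≡ (Q \lor \lnot S) \land (Q \lor T) \land (Q \lor R) \land (\lnot T \lor \lnot S) \land (\lnot T \lor R)   [simplify]

(Q \lor \lnot S) \land (Q \lor T) \land (Q \lor R) \land (\lnot T \lor \lnot S) \land (\lnot T \lor R)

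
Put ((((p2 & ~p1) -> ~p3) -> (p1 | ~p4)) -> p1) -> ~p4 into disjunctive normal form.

((((p2 & ~p1) -> ~p3) -> (p1 | ~p4)) -> p1) -> ~p4
≡ ~((((p2 & ~p1) -> ~p3) -> (p1 | ~p4)) -> p1) | ~p4   [eliminate ->]
≡ ~(~(((p2 & ~p1) -> ~p3) -> (p1 | ~p4)) | p1) | ~p4   [eliminate ->]
≡ ~(~(~((p2 & ~p1) -> ~p3) | p1 | ~p4) | p1) | ~p4   [eliminate ->]
≡ ~(~(~(~(p2 & ~p1) | ~p3) | p1 | ~p4) | p1) | ~p4   [eliminate ->]
≡ (~~(~(~(p2 & ~p1) | ~p3) | p1 | ~p4) & ~p1) | ~p4   [De Morgan]
≡ ((~(~(p2 & ~p1) | ~p3) | p1 | ~p4) & ~p1) | ~p4   [double negation]
≡ (((~~(p2 & ~p1) & ~~p3) | p1 | ~p4) & ~p1) | ~p4   [De Morgan]
≡ (((p2 & ~p1 & ~~p3) | p1 | ~p4) & ~p1) | ~p4   [double negation]
≡ (((p2 & ~p1 & p3) | p1 | ~p4) & ~p1) | ~p4   [double negation]
≡ (p2 & ~p1 & p3 & ~p1) | (p1 & ~p1) | (~p4 & ~p1) | ~p4   [distribute & over |]
≡ (p2 & ~p1 & p3) | ~p4   [simplify]

(p2 & ~p1 & p3) | ~p4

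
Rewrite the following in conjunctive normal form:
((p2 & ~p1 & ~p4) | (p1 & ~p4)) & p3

(p2 | p1) & ~p4 & p3

((p2 & ~p1 & ~p4) | (p1 & ~p4)) & p3
⇔ (p2 | p1) & (p2 | ~p4) & (~p1 | p1) & (~p1 | ~p4) & (~p4 | p1) & (~p4 | ~p4) & p3   (distribute | over &)
⇔ (p2 | p1) & ~p4 & p3   (simplify)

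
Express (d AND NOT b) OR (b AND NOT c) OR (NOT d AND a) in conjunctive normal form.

(d OR b OR a) AND (d OR NOT c OR a) AND (NOT b OR NOT c OR NOT d) AND (NOT b OR NOT c OR a)

(d AND NOT b) OR (b AND NOT c) OR (NOT d AND a)
= (d OR b OR NOT d) AND (d OR b OR a) AND (d OR NOT c OR NOT d) AND (d OR NOT c OR a) AND (NOT b OR b OR NOT d) AND (NOT b OR b OR a) AND (NOT b OR NOT c OR NOT d) AND (NOT b OR NOT c OR a)   — distribute OR over AND
= (d OR b OR a) AND (d OR NOT c OR a) AND (NOT b OR NOT c OR NOT d) AND (NOT b OR NOT c OR a)   — simplify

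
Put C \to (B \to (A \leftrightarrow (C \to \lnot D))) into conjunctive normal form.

(\lnot C \lor \lnot B \lor \lnot A \lor \lnot D) \land (\lnot C \lor \lnot B \lor D \lor A)

C \to (B \to (A \leftrightarrow (C \to \lnot D)))
= \lnot C \lor (B \to (A \leftrightarrow (C \to \lnot D)))   [eliminate \to]
= \lnot C \lor \lnot B \lor (A \leftrightarrow (C \to \lnot D))   [eliminate \to]
= \lnot C \lor \lnot B \lor ((A \to (C \to \lnot D)) \land ((C \to \lnot D) \to A))   [eliminate \leftrightarrow]
= \lnot C \lor \lnot B \lor ((\lnot A \lor (C \to \lnot D)) \land ((C \to \lnot D) \to A))   [eliminate \to]
= \lnot C \lor \lnot B \lor ((\lnot A \lor \lnot C \lor \lnot D) \land ((C \to \lnot D) \to A))   [eliminate \to]
= \lnot C \lor \lnot B \lor ((\lnot A \lor \lnot C \lor \lnot D) \land (\lnot (C \to \lnot D) \lor A))   [eliminate \to]
= \lnot C \lor \lnot B \lor ((\lnot A \lor \lnot C \lor \lnot D) \land (\lnot (\lnot C \lor \lnot D) \lor A))   [eliminate \to]
= \lnot C \lor \lnot B \lor ((\lnot A \lor \lnot C \lor \lnot D) \land ((\lnot \lnot C \land \lnot \lnot D) \lor A))   [De Morgan]
= \lnot C \lor \lnot B \lor ((\lnot A \lor \lnot C \lor \lnot D) \land ((C \land \lnot \lnot D) \lor A))   [double negation]
= \lnot C \lor \lnot B \lor ((\lnot A \lor \lnot C \lor \lnot D) \land ((C \land D) \lor A))   [double negation]
= (\lnot C \lor \lnot B \lor \lnot A \lor \lnot C \lor \lnot D) \land (\lnot C \lor \lnot B \lor C \lor A) \land (\lnot C \lor \lnot B \lor D \lor A)   [distribute \lor over \land]
= (\lnot C \lor \lnot B \lor \lnot A \lor \lnot D) \land (\lnot C \lor \lnot B \lor D \lor A)   [simplify]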